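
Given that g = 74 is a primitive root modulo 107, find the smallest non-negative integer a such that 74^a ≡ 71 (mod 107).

5

Successive powers of 74 modulo 107:
  74^0=1  74^1=74  74^2=19  74^3=15  74^4=40  74^5=71
So 74^5 ≡ 71 (mod 107), giving a = 5.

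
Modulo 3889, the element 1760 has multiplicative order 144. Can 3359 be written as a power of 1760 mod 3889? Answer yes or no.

3359 ∈ ⟨1760⟩ iff 3359^144 ≡ 1 (mod 3889), since |⟨1760⟩| = 144.
3359^144 mod 3889 = 1.
Since 1 = 1, 3359 lies in the subgroup.

yes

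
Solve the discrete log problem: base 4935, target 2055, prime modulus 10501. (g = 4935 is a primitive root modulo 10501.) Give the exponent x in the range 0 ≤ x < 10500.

139

Baby-step giant-step with m = ceil(sqrt(10500)) = 103.
Baby table (4935^j mod 10501 for j=0..102):
  0:1  1:4935  2:2406  3:7480  4:2785  5:8667  6:1072  7:8317
  8:6487  9:6297  10:3236  11:8140  12:4575  13:475  14:2402  15:8742
  16:3662  17:10250  18:433  19:5152  20:2199  21:4532  22:8791  23:3954
  24:2132  25:9919  26:5104  27:6842  28:4555  29:6785  30:6787  31:6156
  32:467  33:4926  34:10496  35:6828  36:8972  37:4604  38:7077  39:9170
  40:5141  41:419  42:9569  43:18  44:4822  45:1304  46:8628  47:8126
  48:8992  49:8795  50:2692  51:1255  52:8336  53:5743  54:10007  55:8843
  56:8550  57:1232  58:10342  59:2910  60:5983  61:7794  62:8728  63:8079
  64:8069  65:723  66:8166  67:6873  68:25  69:7864  70:7645  71:8483
  72:6619  73:6655  74:5798  75:8406  76:4660  77:10411  78:7393  79:3981
  80:9365  81:1374  82:7545  83:8530  84:7542  85:4226  86:324  87:2788
  88:2470  89:8290  90:9755  91:4341  92:795  93:6452  94:1588  95:3034
  96:8865  97:1609  98:1659  99:6886  100:1174  101:7639  102:10376
Giant step factor: 4935^(-103) ≡ 9652 (mod 10501).
Scan 2055·9652^i mod 10501 for i = 0, 1, …:
  i=0: 2055   i=1: 8972
Match at i=1, j=36: x = 1·103 + 36 = 139.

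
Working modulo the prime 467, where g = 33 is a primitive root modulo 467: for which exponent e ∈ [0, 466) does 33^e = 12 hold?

Baby-step giant-step with m = ceil(sqrt(466)) = 22.
Baby table (33^j mod 467 for j=0..21):
  0:1  1:33  2:155  3:445  4:208  5:326  6:17  7:94
  8:300  9:93  10:267  11:405  12:289  13:197  14:430  15:180
  16:336  17:347  18:243  19:80  20:305  21:258
Giant step factor: 33^(-22) ≡ 160 (mod 467).
Scan 12·160^i mod 467 for i = 0, 1, …:
  i=0: 12   i=1: 52   i=2: 381   i=3: 250
  i=4: 305
Match at i=4, j=20: e = 4·22 + 20 = 108.

108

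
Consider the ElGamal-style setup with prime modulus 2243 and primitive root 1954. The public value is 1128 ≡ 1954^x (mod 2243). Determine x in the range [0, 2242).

Baby-step giant-step with m = ceil(sqrt(2242)) = 48.
Baby table (1954^j mod 2243 for j=0..47):
  0:1  1:1954  2:530  3:1597  4:525  5:799  6:118  7:1786
  8:1979  9:34  10:1389  11:76  12:466  13:2149  14:250  15:1769
  16:163  17:2239  18:1156  19:123  20:341  21:143  22:1290  23:1771
  24:1828  25:1056  26:2107  27:1173  28:1939  29:379  30:376  31:1243
  32:1896  33:1591  34:16  35:2105  36:1751  37:879  38:1671  39:1569
  40:1888  41:1660  42:262  43:544  44:2037  45:1216  46:727  47:739
Giant step factor: 1954^(-48) ≡ 2183 (mod 2243).
Scan 1128·2183^i mod 2243 for i = 0, 1, …:
  i=0: 1128   i=1: 1853   i=2: 970   i=3: 118
Match at i=3, j=6: x = 3·48 + 6 = 150.

150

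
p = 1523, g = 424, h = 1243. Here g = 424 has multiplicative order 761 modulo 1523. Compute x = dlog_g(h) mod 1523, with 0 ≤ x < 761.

Baby-step giant-step with m = ceil(sqrt(761)) = 28.
Baby table (424^j mod 1523 for j=0..27):
  0:1  1:424  2:62  3:397  4:798  5:246  6:740  7:22
  8:190  9:1364  10:1119  11:803  12:843  13:1050  14:484  15:1134
  16:1071  17:250  18:913  19:270  20:255  21:1510  22:580  23:717
  24:931  25:287  26:1371  27:1041
Giant step factor: 424^(-28) ≡ 868 (mod 1523).
Scan 1243·868^i mod 1523 for i = 0, 1, …:
  i=0: 1243   i=1: 640   i=2: 1148   i=3: 422
  i=4: 776   i=5: 402   i=6: 169   i=7: 484
Match at i=7, j=14: x = 7·28 + 14 = 210.

210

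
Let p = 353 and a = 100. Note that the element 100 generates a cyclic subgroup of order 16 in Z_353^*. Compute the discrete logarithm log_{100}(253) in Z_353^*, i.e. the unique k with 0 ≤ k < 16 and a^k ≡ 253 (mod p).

9

Successive powers of 100 modulo 353:
  100^0=1  100^1=100  100^2=116  100^3=304  100^4=42  100^5=317
  100^6=283  100^7=60  100^8=352  100^9=253
So 100^9 ≡ 253 (mod 353), giving k = 9.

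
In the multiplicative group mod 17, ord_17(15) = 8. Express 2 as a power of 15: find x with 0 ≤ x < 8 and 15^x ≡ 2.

5

Successive powers of 15 modulo 17:
  15^0=1  15^1=15  15^2=4  15^3=9  15^4=16  15^5=2
So 15^5 ≡ 2 (mod 17), giving x = 5.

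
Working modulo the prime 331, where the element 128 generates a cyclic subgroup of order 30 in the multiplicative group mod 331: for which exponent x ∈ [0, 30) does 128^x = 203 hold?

Successive powers of 128 modulo 331:
  128^0=1  128^1=128  128^2=165  128^3=267  128^4=83  128^5=32
  128^6=124  128^7=315  128^8=269  128^9=8  128^10=31  128^11=327
  128^12=150  128^13=2  128^14=256  128^15=330  128^16=203
So 128^16 ≡ 203 (mod 331), giving x = 16.

16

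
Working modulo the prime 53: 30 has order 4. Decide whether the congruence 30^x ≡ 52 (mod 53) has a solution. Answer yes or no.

52 ∈ ⟨30⟩ iff 52^4 ≡ 1 (mod 53), since |⟨30⟩| = 4.
52^4 mod 53 = 1.
Since 1 = 1, 52 lies in the subgroup.

yes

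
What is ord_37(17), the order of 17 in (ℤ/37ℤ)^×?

36

The order of 17 must divide p − 1 = 36 = 2^2 · 3^2.
Divisors: 1, 2, 3, 4, 6, 9, 12, 18, 36.
Check each in increasing order: 17^1 ≡ 17;  17^2 ≡ 30;  17^3 ≡ 29;  17^4 ≡ 12;  17^6 ≡ 27;  17^9 ≡ 6;  17^12 ≡ 26;  17^18 ≡ 36;  17^36 ≡ 1.
Smallest exponent giving 1 is 36.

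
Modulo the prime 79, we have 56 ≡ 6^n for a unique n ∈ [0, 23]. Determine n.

Compute 6^0 mod 79 = 1, then multiply by 6 repeatedly:
  6^0=1  6^1=6  6^2=36  6^3=58  6^4=32
  6^5=34  6^6=46  6^7=39  6^8=76  6^9=61
  6^10=50  6^11=63  6^12=62  6^13=56
Found 56 at exponent 13.

13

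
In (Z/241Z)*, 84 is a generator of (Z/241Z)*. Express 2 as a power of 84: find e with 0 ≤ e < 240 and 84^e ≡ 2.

Baby-step giant-step with m = ceil(sqrt(240)) = 16.
Baby table (84^j mod 241 for j=0..15):
  0:1  1:84  2:67  3:85  4:151  5:152  6:236  7:62
  8:147  9:57  10:209  11:204  12:25  13:172  14:229  15:197
Giant step factor: 84^(-16) ≡ 119 (mod 241).
Scan 2·119^i mod 241 for i = 0, 1, …:
  i=0: 2   i=1: 238   i=2: 125   i=3: 174
  i=4: 221   i=5: 30   i=6: 196   i=7: 188
  i=8: 200   i=9: 182   i=10: 209
Match at i=10, j=10: e = 10·16 + 10 = 170.

170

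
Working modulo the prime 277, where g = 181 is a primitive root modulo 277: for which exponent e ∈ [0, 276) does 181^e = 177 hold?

Baby-step giant-step with m = ceil(sqrt(276)) = 17.
Baby table (181^j mod 277 for j=0..16):
  0:1  1:181  2:75  3:2  4:85  5:150  6:4  7:170
  8:23  9:8  10:63  11:46  12:16  13:126  14:92  15:32
  16:252
Giant step factor: 181^(-17) ≡ 137 (mod 277).
Scan 177·137^i mod 277 for i = 0, 1, …:
  i=0: 177   i=1: 150
Match at i=1, j=5: e = 1·17 + 5 = 22.

22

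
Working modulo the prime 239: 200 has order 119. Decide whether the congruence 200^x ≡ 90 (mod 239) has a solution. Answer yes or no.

yes

90 ∈ ⟨200⟩ iff 90^119 ≡ 1 (mod 239), since |⟨200⟩| = 119.
90^119 mod 239 = 1.
Since 1 = 1, 90 lies in the subgroup.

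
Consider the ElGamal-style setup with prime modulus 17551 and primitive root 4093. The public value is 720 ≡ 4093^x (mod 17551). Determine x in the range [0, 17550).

Baby-step giant-step with m = ceil(sqrt(17550)) = 133.
Baby table (4093^j mod 17551 for j=0..132):
  0:1  1:4093  2:8995  3:12088  4:17466  5:3115  6:7669  7:8029
  8:7225  9:16041  10:15073  11:2024  12:160  13:5493  14:18  15:3470
  16:3951  17:6972  18:16021  19:3417  20:15185  21:4114  22:7193  23:7922
  24:8049  25:1330  26:2880  27:11119  28:324  29:9807  30:914  31:2639
  32:7562  33:8853  34:10065  35:3848  36:6617  37:2188  38:4474  39:6389
  40:16738  41:7081  42:5832  43:1016  44:16452  45:12400  46:13259  47:1395
  48:5660  49:16611  50:13800  51:4282  52:10328  53:9696  54:2917  55:4601
  56:17221  57:737  58:15320  59:12588  60:10499  61:7559  62:14125  63:631
  64:2686  65:6872  66:10394  67:16569  68:17404  69:12614  70:11611  71:13266
  72:12495  73:15972  74:13472  75:13205  76:8536  77:11358  78:13246  79:839
  80:11582  81:17426  82:14905  83:16440  84:15937  85:10625  86:14298  87:6680
  88:14333  89:9527  90:13240  91:11383  92:10265  93:15102  94:15415  95:15301
  96:5025  97:15104  98:6050  99:15740  100:11650  101:14934  102:12280  103:13527
  104:10157  105:11833  106:9260  107:8571  108:14205  109:12153  110:2695  111:8607
  112:3594  113:2504  114:16639  115:5547  116:10428  117:15323  118:7316  119:2382
  120:8721  121:13870  122:9976  123:8142  124:13408  125:14518  126:12039  127:9970
  128:1135  129:12091  130:12194  131:12549  132:8831
Giant step factor: 4093^(-133) ≡ 8333 (mod 17551).
Scan 720·8333^i mod 17551 for i = 0, 1, …:
  i=0: 720   i=1: 14869   i=2: 10868   i=3: 17435
  i=4: 16228   i=5: 15020   i=6: 5479   i=7: 6356
  i=8: 13181   i=9: 3115
Match at i=9, j=5: x = 9·133 + 5 = 1202.

1202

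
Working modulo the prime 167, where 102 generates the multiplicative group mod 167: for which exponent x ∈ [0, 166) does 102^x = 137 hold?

Baby-step giant-step with m = ceil(sqrt(166)) = 13.
Baby table (102^j mod 167 for j=0..12):
  0:1  1:102  2:50  3:90  4:162  5:158  6:84  7:51
  8:25  9:45  10:81  11:79  12:42
Giant step factor: 102^(-13) ≡ 95 (mod 167).
Scan 137·95^i mod 167 for i = 0, 1, …:
  i=0: 137   i=1: 156   i=2: 124   i=3: 90
Match at i=3, j=3: x = 3·13 + 3 = 42.

42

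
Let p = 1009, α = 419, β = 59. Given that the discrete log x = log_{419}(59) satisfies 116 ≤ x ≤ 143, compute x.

117

Compute 419^116 mod 1009 = 908, then multiply by 419 repeatedly:
  419^116=908  419^117=59
Found 59 at exponent 117.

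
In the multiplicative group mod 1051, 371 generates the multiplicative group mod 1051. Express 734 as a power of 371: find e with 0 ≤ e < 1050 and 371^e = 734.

861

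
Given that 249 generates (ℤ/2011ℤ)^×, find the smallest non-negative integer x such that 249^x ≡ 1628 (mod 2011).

Baby-step giant-step with m = ceil(sqrt(2010)) = 45.
Baby table (249^j mod 2011 for j=0..44):
  0:1  1:249  2:1671  3:1813  4:973  5:957  6:995  7:402
  8:1559  9:68  10:844  11:1012  12:613  13:1812  14:724  15:1297
  16:1193  17:1440  18:602  19:1084  20:442  21:1464  22:545  23:968
  24:1723  25:684  26:1392  27:716  28:1316  29:1902  30:1013  31:862
  32:1472  33:526  34:259  35:139  36:424  37:1004  38:632  39:510
  40:297  41:1557  42:1581  43:1524  44:1408
Giant step factor: 249^(-45) ≡ 175 (mod 2011).
Scan 1628·175^i mod 2011 for i = 0, 1, …:
  i=0: 1628   i=1: 1349   i=2: 788   i=3: 1152
  i=4: 500   i=5: 1027   i=6: 746   i=7: 1846
  i=8: 1290   i=9: 518     …   i=37: 188
  i=38: 724
Match at i=38, j=14: x = 38·45 + 14 = 1724.

1724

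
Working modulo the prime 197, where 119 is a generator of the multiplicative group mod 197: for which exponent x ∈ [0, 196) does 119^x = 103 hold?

Baby-step giant-step with m = ceil(sqrt(196)) = 14.
Baby table (119^j mod 197 for j=0..13):
  0:1  1:119  2:174  3:21  4:135  5:108  6:47  7:77
  8:101  9:2  10:41  11:151  12:42  13:73
Giant step factor: 119^(-14) ≡ 83 (mod 197).
Scan 103·83^i mod 197 for i = 0, 1, …:
  i=0: 103   i=1: 78   i=2: 170   i=3: 123
  i=4: 162   i=5: 50   i=6: 13   i=7: 94
  i=8: 119
Match at i=8, j=1: x = 8·14 + 1 = 113.

113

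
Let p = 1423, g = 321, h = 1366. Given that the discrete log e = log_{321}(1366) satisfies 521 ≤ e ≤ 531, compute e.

Compute 321^521 mod 1423 = 113, then multiply by 321 repeatedly:
  321^521=113  321^522=698  321^523=647  321^524=1352  321^525=1400
  321^526=1155  321^527=775  321^528=1173  321^529=861  321^530=319
  321^531=1366
Found 1366 at exponent 531.

531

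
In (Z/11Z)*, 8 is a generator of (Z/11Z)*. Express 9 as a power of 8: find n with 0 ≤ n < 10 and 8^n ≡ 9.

2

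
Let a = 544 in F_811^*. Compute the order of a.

The order of 544 must divide p − 1 = 810 = 2 · 3^4 · 5.
Divisors: 1, 2, 3, 5, 6, 9, 10, 15, 18, 27, 30, 45, 54, 81, 90, 135, 162, 270, 405, 810.
Check each in increasing order: 544^1 ≡ 544;  544^2 ≡ 732;  544^3 ≡ 7;  544^5 ≡ 258;  544^6 ≡ 49;  544^9 ≡ 343;  544^10 ≡ 62;  544^15 ≡ 587;  544^18 ≡ 54;  544^27 ≡ 680;  544^30 ≡ 705;  544^45 ≡ 225;  544^54 ≡ 130;  544^81 ≡ 1.
Smallest exponent giving 1 is 81.

81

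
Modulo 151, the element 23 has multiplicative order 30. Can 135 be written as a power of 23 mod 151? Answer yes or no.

yes

135 ∈ ⟨23⟩ iff 135^30 ≡ 1 (mod 151), since |⟨23⟩| = 30.
135^30 mod 151 = 1.
Since 1 = 1, 135 lies in the subgroup.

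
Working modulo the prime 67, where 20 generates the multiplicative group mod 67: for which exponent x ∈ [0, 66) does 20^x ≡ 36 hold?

Successive powers of 20 modulo 67:
  20^0=1  20^1=20  20^2=65  20^3=27  20^4=4  20^5=13
  20^6=59  20^7=41  20^8=16  20^9=52  20^10=35  20^11=30
  20^12=64  20^13=7  20^14=6  20^15=53  20^16=55  20^17=28
  20^18=24  20^19=11  20^20=19  20^21=45  20^22=29  20^23=44
  20^24=9  20^25=46  20^26=49  20^27=42  20^28=36
So 20^28 ≡ 36 (mod 67), giving x = 28.

28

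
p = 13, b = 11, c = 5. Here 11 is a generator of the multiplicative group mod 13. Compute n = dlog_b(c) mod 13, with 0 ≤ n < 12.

Successive powers of 11 modulo 13:
  11^0=1  11^1=11  11^2=4  11^3=5
So 11^3 ≡ 5 (mod 13), giving n = 3.

3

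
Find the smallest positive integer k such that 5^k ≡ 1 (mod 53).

52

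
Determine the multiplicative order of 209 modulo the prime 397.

99

The order of 209 must divide p − 1 = 396 = 2^2 · 3^2 · 11.
Divisors: 1, 2, 3, 4, 6, 9, 11, 12, 18, 22, 33, 36, 44, 66, 99, 132, 198, 396.
Check each in increasing order: 209^1 ≡ 209;  209^2 ≡ 11;  209^3 ≡ 314;  209^4 ≡ 121;  209^6 ≡ 140;  209^9 ≡ 290;  209^11 ≡ 14;  209^12 ≡ 147;  209^18 ≡ 333;  209^22 ≡ 196;  209^33 ≡ 362;  209^36 ≡ 126;  209^44 ≡ 304;  209^66 ≡ 34;  209^99 ≡ 1.
Smallest exponent giving 1 is 99.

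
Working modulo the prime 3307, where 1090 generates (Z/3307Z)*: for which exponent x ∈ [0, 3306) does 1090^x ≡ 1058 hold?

1305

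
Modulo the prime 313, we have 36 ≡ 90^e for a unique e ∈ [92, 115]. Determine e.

Compute 90^92 mod 313 = 104, then multiply by 90 repeatedly:
  90^92=104  90^93=283  90^94=117  90^95=201  90^96=249
  90^97=187  90^98=241  90^99=93  90^100=232  90^101=222
  90^102=261  90^103=15  90^104=98  90^105=56  90^106=32
  90^107=63  90^108=36
Found 36 at exponent 108.

108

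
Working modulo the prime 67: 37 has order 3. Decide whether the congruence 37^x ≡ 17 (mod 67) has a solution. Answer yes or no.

no

17 ∈ ⟨37⟩ iff 17^3 ≡ 1 (mod 67), since |⟨37⟩| = 3.
17^3 mod 67 = 22.
Since 22 ≠ 1, 17 does not lie in the subgroup.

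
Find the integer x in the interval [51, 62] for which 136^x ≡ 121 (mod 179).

56

Compute 136^51 mod 179 = 130, then multiply by 136 repeatedly:
  136^51=130  136^52=138  136^53=152  136^54=87  136^55=18
  136^56=121
Found 121 at exponent 56.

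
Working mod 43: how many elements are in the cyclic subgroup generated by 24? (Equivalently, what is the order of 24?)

21

The order of 24 must divide p − 1 = 42 = 2 · 3 · 7.
Divisors: 1, 2, 3, 6, 7, 14, 21, 42.
Check each in increasing order: 24^1 ≡ 24;  24^2 ≡ 17;  24^3 ≡ 21;  24^6 ≡ 11;  24^7 ≡ 6;  24^14 ≡ 36;  24^21 ≡ 1.
Smallest exponent giving 1 is 21.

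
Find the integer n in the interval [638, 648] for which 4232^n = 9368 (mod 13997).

641

Compute 4232^638 mod 13997 = 1161, then multiply by 4232 repeatedly:
  4232^638=1161  4232^639=405  4232^640=6326  4232^641=9368
Found 9368 at exponent 641.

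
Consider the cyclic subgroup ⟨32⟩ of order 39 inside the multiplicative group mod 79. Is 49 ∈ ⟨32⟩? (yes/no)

yes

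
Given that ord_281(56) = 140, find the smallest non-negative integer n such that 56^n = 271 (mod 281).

25

Successive powers of 56 modulo 281:
  56^0=1  56^1=56  56^2=45  56^3=272  56^4=58  56^5=157
  56^6=81  56^7=40  56^8=273  56^9=114  56^10=202  56^11=72
  56^12=98  56^13=149  56^14=195  56^15=242  56^16=64  56^17=212
  56^18=70  56^19=267  56^20=59  56^21=213  56^22=126  56^23=31
  56^24=50  56^25=271
So 56^25 ≡ 271 (mod 281), giving n = 25.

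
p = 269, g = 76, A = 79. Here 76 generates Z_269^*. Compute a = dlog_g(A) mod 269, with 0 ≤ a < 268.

18

Successive powers of 76 modulo 269:
  76^0=1  76^1=76  76^2=127  76^3=237  76^4=258  76^5=240
  76^6=217  76^7=83  76^8=121  76^9=50  76^10=34  76^11=163
  76^12=14  76^13=257  76^14=164  76^15=90  76^16=115  76^17=132
  76^18=79
So 76^18 ≡ 79 (mod 269), giving a = 18.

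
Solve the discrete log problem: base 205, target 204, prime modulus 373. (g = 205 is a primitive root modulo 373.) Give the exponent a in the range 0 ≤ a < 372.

222

Baby-step giant-step with m = ceil(sqrt(372)) = 20.
Baby table (205^j mod 373 for j=0..19):
  0:1  1:205  2:249  3:317  4:83  5:230  6:152  7:201
  8:175  9:67  10:307  11:271  12:351  13:339  14:117  15:113
  16:39  17:162  18:13  19:54
Giant step factor: 205^(-20) ≡ 115 (mod 373).
Scan 204·115^i mod 373 for i = 0, 1, …:
  i=0: 204   i=1: 334   i=2: 364   i=3: 84
  i=4: 335   i=5: 106   i=6: 254   i=7: 116
  i=8: 285   i=9: 324   i=10: 333   i=11: 249
Match at i=11, j=2: a = 11·20 + 2 = 222.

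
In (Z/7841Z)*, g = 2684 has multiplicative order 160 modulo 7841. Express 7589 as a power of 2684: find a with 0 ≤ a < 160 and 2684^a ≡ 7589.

28

Baby-step giant-step with m = ceil(sqrt(160)) = 13.
Baby table (2684^j mod 7841 for j=0..12):
  0:1  1:2684  2:5818  3:4081  4:7368  5:710  6:277  7:6414
  8:4181  9:1333  10:2276  11:645  12:6160
Giant step factor: 2684^(-13) ≡ 1304 (mod 7841).
Scan 7589·1304^i mod 7841 for i = 0, 1, …:
  i=0: 7589   i=1: 714   i=2: 5818
Match at i=2, j=2: a = 2·13 + 2 = 28.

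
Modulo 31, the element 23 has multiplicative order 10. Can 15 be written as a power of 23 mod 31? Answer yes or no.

yes

⟨23⟩ has order 10; its elements mod 31 are {1, 2, 4, 8, 15, 16, 23, 27, 29, 30}.
15 is in this set.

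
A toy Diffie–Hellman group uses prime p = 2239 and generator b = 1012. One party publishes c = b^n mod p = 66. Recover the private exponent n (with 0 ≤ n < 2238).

Baby-step giant-step with m = ceil(sqrt(2238)) = 48.
Baby table (1012^j mod 2239 for j=0..47):
  0:1  1:1012  2:921  3:628  4:1899  5:726  6:320  7:1424
  8:1411  9:1689  10:911  11:1703  12:1645  13:1163  14:1481  15:881
  16:450  17:883  18:235  19:486  20:1491  21:2045  22:704  23:446
  24:1313  25:1029  26:213  27:612  28:1380  29:1663  30:1467  31:147
  32:990  33:1047  34:517  35:1517  36:1489  37:21  38:1101  39:1429
  40:1993  41:1816  42:1812  43:3  44:797  45:524  46:1884  47:1219
Giant step factor: 1012^(-48) ≡ 1615 (mod 2239).
Scan 66·1615^i mod 2239 for i = 0, 1, …:
  i=0: 66   i=1: 1357   i=2: 1813   i=3: 1622
  i=4: 2139   i=5: 1947   i=6: 849   i=7: 867
  i=8: 830   i=9: 1528     …   i=20: 958
  i=21: 21
Match at i=21, j=37: n = 21·48 + 37 = 1045.

1045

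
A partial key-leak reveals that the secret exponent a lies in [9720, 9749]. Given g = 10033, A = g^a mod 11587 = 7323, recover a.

9742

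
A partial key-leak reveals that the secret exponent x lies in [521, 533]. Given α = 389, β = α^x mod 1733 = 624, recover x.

523

Compute 389^521 mod 1733 = 228, then multiply by 389 repeatedly:
  389^521=228  389^522=309  389^523=624
Found 624 at exponent 523.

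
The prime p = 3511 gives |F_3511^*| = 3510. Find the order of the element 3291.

The order of 3291 must divide p − 1 = 3510 = 2 · 3^3 · 5 · 13.
Divisors: 1, 2, 3, 5, 6, 9, 10, 13, 15, 18, 26, 27, 30, 39, 45, 54, 65, 78, 90, 117, 130, 135, 195, 234, 270, 351, 390, 585, 702, 1170, 1755, 3510.
Check each in increasing order: 3291^1 ≡ 3291;  3291^2 ≡ 2757;  3291^3 ≡ 863;  3291^5 ≡ 2344;  3291^6 ≡ 437;  3291^9 ≡ 1454;  3291^10 ≡ 3132;  3291^13 ≡ 2957;  3291^15 ≡ 3418;  3291^18 ≡ 494;  3291^26 ≡ 1459;  3291^27 ≡ 2032;  3291^30 ≡ 1627;  3291^39 ≡ 2755;  3291^45 ≡ 3173;  3291^54 ≡ 88;  3291^65 ≡ 2961;  3291^78 ≡ 2754;  3291^90 ≡ 1892;  3291^117 ≡ 3510;  3291^130 ≡ 554;  3291^135 ≡ 3017;  3291^195 ≡ 757;  3291^234 ≡ 1.
Smallest exponent giving 1 is 234.

234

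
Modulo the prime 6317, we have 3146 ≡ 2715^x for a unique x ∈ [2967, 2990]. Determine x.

Compute 2715^2967 mod 6317 = 3353, then multiply by 2715 repeatedly:
  2715^2967=3353  2715^2968=598  2715^2969=101  2715^2970=2584  2715^2971=3690
  2715^2972=5905  2715^2973=5846  2715^2974=3586  2715^2975=1493  2715^2976=4298
  2715^2977=1571  2715^2978=1290  2715^2979=2732  2715^2980=1222  2715^2981=1305
  2715^2982=5555  2715^2983=3146
Found 3146 at exponent 2983.

2983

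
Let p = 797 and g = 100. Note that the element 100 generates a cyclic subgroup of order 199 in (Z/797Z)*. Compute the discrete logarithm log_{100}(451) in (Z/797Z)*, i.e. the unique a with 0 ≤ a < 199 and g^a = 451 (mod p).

Baby-step giant-step with m = ceil(sqrt(199)) = 15.
Baby table (100^j mod 797 for j=0..14):
  0:1  1:100  2:436  3:562  4:410  5:353  6:232  7:87
  8:730  9:473  10:277  11:602  12:425  13:259  14:396
Giant step factor: 100^(-15) ≡ 424 (mod 797).
Scan 451·424^i mod 797 for i = 0, 1, …:
  i=0: 451   i=1: 741   i=2: 166   i=3: 248
  i=4: 745   i=5: 268   i=6: 458   i=7: 521
  i=8: 135   i=9: 653   i=10: 313   i=11: 410
Match at i=11, j=4: a = 11·15 + 4 = 169.

169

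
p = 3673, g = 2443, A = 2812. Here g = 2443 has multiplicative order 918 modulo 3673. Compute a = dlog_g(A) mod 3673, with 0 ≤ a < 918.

Baby-step giant-step with m = ceil(sqrt(918)) = 31.
Baby table (2443^j mod 3673 for j=0..30):
  0:1  1:2443  2:3297  3:3355  4:1802  5:2032  6:1953  7:3625
  8:272  9:3356  10:572  11:1656  12:1635  13:1754  14:2304  15:1636
  16:524  17:1928  18:1318  19:2326  20:287  21:3271  22:2278  23:559
  24:2954  25:2850  26:2215  27:916  28:931  29:846  30:2552
Giant step factor: 2443^(-31) ≡ 3466 (mod 3673).
Scan 2812·3466^i mod 3673 for i = 0, 1, …:
  i=0: 2812   i=1: 1923   i=2: 2296   i=3: 2218
  i=4: 3672   i=5: 207   i=6: 1227   i=7: 3121
  i=8: 401   i=9: 1472     …   i=17: 3606
  i=18: 2850
Match at i=18, j=25: a = 18·31 + 25 = 583.

583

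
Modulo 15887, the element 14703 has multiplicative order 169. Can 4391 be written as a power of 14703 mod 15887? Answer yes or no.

4391 ∈ ⟨14703⟩ iff 4391^169 ≡ 1 (mod 15887), since |⟨14703⟩| = 169.
4391^169 mod 15887 = 4091.
Since 4091 ≠ 1, 4391 does not lie in the subgroup.

no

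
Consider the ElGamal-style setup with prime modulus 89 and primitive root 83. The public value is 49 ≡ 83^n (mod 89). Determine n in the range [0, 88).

82

Baby-step giant-step with m = ceil(sqrt(88)) = 10.
Baby table (83^j mod 89 for j=0..9):
  0:1  1:83  2:36  3:51  4:50  5:56  6:20  7:58
  8:8  9:41
Giant step factor: 83^(-10) ≡ 17 (mod 89).
Scan 49·17^i mod 89 for i = 0, 1, …:
  i=0: 49   i=1: 32   i=2: 10   i=3: 81
  i=4: 42   i=5: 2   i=6: 34   i=7: 44
  i=8: 36
Match at i=8, j=2: n = 8·10 + 2 = 82.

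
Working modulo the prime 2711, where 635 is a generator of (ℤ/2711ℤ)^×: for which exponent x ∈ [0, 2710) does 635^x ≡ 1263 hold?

Baby-step giant-step with m = ceil(sqrt(2710)) = 53.
Baby table (635^j mod 2711 for j=0..52):
  0:1  1:635  2:1997  3:2058  4:128  5:2661  6:782  7:457
  8:118  9:1733  10:2500  11:1565  12:1549  13:2233  14:102  15:2417
  16:369  17:1169  18:2212  19:322  20:1145  21:527  22:1192  23:551
  24:166  25:2392  26:760  27:42  28:2271  29:2544  30:2395  31:2665
  32:611  33:312  34:217  35:2245  36:2300  37:1982  38:666  39:2705
  40:1612  41:1573  42:1207  43:1943  44:300  45:730  46:2680  47:2003
  48:446  49:1266  50:1454  51:1550  52:157
Giant step factor: 635^(-53) ≡ 2175 (mod 2711).
Scan 1263·2175^i mod 2711 for i = 0, 1, …:
  i=0: 1263   i=1: 782
Match at i=1, j=6: x = 1·53 + 6 = 59.

59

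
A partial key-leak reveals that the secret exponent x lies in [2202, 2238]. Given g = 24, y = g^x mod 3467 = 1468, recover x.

Compute 24^2202 mod 3467 = 597, then multiply by 24 repeatedly:
  24^2202=597  24^2203=460  24^2204=639  24^2205=1468
Found 1468 at exponent 2205.

2205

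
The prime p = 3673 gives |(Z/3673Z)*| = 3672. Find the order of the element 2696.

The order of 2696 must divide p − 1 = 3672 = 2^3 · 3^3 · 17.
Divisors: 1, 2, 3, 4, 6, 8, 9, 12, 17, 18, 24, 27, 34, 36, 51, 54, 68, 72, 102, 108, 136, 153, 204, 216, 306, 408, 459, 612, 918, 1224, 1836, 3672.
Check each in increasing order: 2696^1 ≡ 2696;  2696^2 ≡ 3222;  2696^3 ≡ 3540;  2696^4 ≡ 1386;  2696^6 ≡ 2997;  2696^8 ≡ 17;  2696^9 ≡ 1756;  2696^12 ≡ 1524;  2696^17 ≡ 468;  2696^18 ≡ 1889;  2696^24 ≡ 1240;  2696^27 ≡ 365;  2696^34 ≡ 2317;  2696^36 ≡ 1838;  2696^51 ≡ 821;  2696^54 ≡ 997;  2696^68 ≡ 2236;  2696^72 ≡ 2757;  2696^102 ≡ 1882;  2696^108 ≡ 2299;  2696^136 ≡ 743;  2696^153 ≡ 2462;  2696^204 ≡ 1152;  2696^216 ≡ 3627;  2696^306 ≡ 994;  2696^408 ≡ 1151;  2696^459 ≡ 1010;  2696^612 ≡ 3672;  2696^918 ≡ 2679;  2696^1224 ≡ 1.
Smallest exponent giving 1 is 1224.

1224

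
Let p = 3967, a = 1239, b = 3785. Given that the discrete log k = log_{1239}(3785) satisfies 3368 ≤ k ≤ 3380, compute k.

3380

Compute 1239^3368 mod 3967 = 559, then multiply by 1239 repeatedly:
  1239^3368=559  1239^3369=2343  1239^3370=3100  1239^3371=844  1239^3372=2395
  1239^3373=89  1239^3374=3162  1239^3375=2289  1239^3376=3633  1239^3377=2709
  1239^3378=369  1239^3379=986  1239^3380=3785
Found 3785 at exponent 3380.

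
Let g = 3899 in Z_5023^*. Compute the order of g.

5022

The order of 3899 must divide p − 1 = 5022 = 2 · 3^4 · 31.
Divisors: 1, 2, 3, 6, 9, 18, 27, 31, 54, 62, 81, 93, 162, 186, 279, 558, 837, 1674, 2511, 5022.
Check each in increasing order: 3899^1 ≡ 3899;  3899^2 ≡ 2603;  3899^3 ≡ 2637;  3899^6 ≡ 1937;  3899^9 ≡ 4501;  3899^18 ≡ 1242;  3899^27 ≡ 4666;  3899^31 ≡ 3559;  3899^54 ≡ 1874;  3899^62 ≡ 3498;  3899^81 ≡ 4064;  3899^93 ≡ 2388;  3899^162 ≡ 472;  3899^186 ≡ 1439;  3899^279 ≡ 600;  3899^558 ≡ 3367;  3899^837 ≡ 954;  3899^1674 ≡ 953;  3899^2511 ≡ 5022;  3899^5022 ≡ 1.
Smallest exponent giving 1 is 5022.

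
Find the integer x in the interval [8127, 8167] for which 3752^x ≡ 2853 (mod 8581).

8129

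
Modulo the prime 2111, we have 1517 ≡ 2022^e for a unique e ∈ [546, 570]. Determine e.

Compute 2022^546 mod 2111 = 1215, then multiply by 2022 repeatedly:
  2022^546=1215  2022^547=1637  2022^548=2077  2022^549=915  2022^550=894
  2022^551=652  2022^552=1080  2022^553=986  2022^554=908  2022^555=1517
Found 1517 at exponent 555.

555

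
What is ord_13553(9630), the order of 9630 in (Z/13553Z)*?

6776

The order of 9630 must divide p − 1 = 13552 = 2^4 · 7 · 11^2.
Divisors: 1, 2, 4, 7, 8, 11, 14, 16, 22, 28, 44, 56, 77, 88, 112, 121, 154, 176, 242, 308, 484, 616, 847, 968, 1232, 1694, 1936, 3388, 6776, 13552.
Check each in increasing order: 9630^1 ≡ 9630;  9630^2 ≡ 7274;  9630^4 ≡ 164;  9630^7 ≡ 3631;  9630^8 ≡ 13343;  9630^11 ≡ 12705;  9630^14 ≡ 10645;  9630^16 ≡ 3441;  9630^22 ≡ 795;  9630^28 ≡ 12945;  9630^44 ≡ 8587;  9630^56 ≡ 3733;  9630^77 ≡ 2947;  9630^88 ≡ 8249;  9630^112 ≡ 2805;  9630^121 ≡ 2438;  9630^154 ≡ 10889;  9630^176 ≡ 9941;  9630^242 ≡ 7630;  9630^308 ≡ 8677;  9630^484 ≡ 6765;  9630^616 ≡ 3414;  9630^847 ≡ 11795;  9630^968 ≡ 10297;  9630^1232 ≡ 13369;  9630^1694 ≡ 480;  9630^1936 ≡ 3090;  9630^3388 ≡ 13552;  9630^6776 ≡ 1.
Smallest exponent giving 1 is 6776.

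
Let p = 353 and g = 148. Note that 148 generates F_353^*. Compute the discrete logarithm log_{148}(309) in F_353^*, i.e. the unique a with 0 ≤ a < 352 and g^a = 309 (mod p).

28

Baby-step giant-step with m = ceil(sqrt(352)) = 19.
Baby table (148^j mod 353 for j=0..18):
  0:1  1:148  2:18  3:193  4:324  5:297  6:184  7:51
  8:135  9:212  10:312  11:286  12:321  13:206  14:130  15:178
  16:222  17:27  18:113
Giant step factor: 148^(-19) ≡ 284 (mod 353).
Scan 309·284^i mod 353 for i = 0, 1, …:
  i=0: 309   i=1: 212
Match at i=1, j=9: a = 1·19 + 9 = 28.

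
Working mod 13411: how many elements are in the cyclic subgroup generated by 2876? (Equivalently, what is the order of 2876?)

The order of 2876 must divide p − 1 = 13410 = 2 · 3^2 · 5 · 149.
Divisors: 1, 2, 3, 5, 6, 9, 10, 15, 18, 30, 45, 90, 149, 298, 447, 745, 894, 1341, 1490, 2235, 2682, 4470, 6705, 13410.
Check each in increasing order: 2876^1 ≡ 2876;  2876^2 ≡ 10200;  2876^3 ≡ 5343;  2876^5 ≡ 9707;  2876^6 ≡ 9041;  2876^9 ≡ 13052;  2876^10 ≡ 163;  2876^15 ≡ 13154;  2876^18 ≡ 8182;  2876^30 ≡ 12405;  2876^45 ≡ 3733;  2876^90 ≡ 1260;  2876^149 ≡ 1975;  2876^298 ≡ 11435;  2876^447 ≡ 1.
Smallest exponent giving 1 is 447.

447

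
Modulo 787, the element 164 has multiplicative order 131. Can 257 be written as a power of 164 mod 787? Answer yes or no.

257 ∈ ⟨164⟩ iff 257^131 ≡ 1 (mod 787), since |⟨164⟩| = 131.
257^131 mod 787 = 407.
Since 407 ≠ 1, 257 does not lie in the subgroup.

no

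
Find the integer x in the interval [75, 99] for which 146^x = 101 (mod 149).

Compute 146^75 mod 149 = 3, then multiply by 146 repeatedly:
  146^75=3  146^76=140  146^77=27  146^78=68  146^79=94
  146^80=16  146^81=101
Found 101 at exponent 81.

81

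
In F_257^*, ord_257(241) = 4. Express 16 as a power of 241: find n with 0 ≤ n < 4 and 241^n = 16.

3

Successive powers of 241 modulo 257:
  241^0=1  241^1=241  241^2=256  241^3=16
So 241^3 ≡ 16 (mod 257), giving n = 3.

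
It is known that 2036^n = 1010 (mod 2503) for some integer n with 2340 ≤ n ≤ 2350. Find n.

2341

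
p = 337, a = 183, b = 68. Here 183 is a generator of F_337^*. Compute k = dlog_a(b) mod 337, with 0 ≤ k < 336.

137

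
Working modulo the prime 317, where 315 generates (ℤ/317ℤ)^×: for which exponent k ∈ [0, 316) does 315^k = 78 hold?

241

Baby-step giant-step with m = ceil(sqrt(316)) = 18.
Baby table (315^j mod 317 for j=0..17):
  0:1  1:315  2:4  3:309  4:16  5:285  6:64  7:189
  8:256  9:122  10:73  11:171  12:292  13:50  14:217  15:200
  16:234  17:166
Giant step factor: 315^(-18) ≡ 169 (mod 317).
Scan 78·169^i mod 317 for i = 0, 1, …:
  i=0: 78   i=1: 185   i=2: 199   i=3: 29
  i=4: 146   i=5: 265   i=6: 88   i=7: 290
  i=8: 192   i=9: 114   i=10: 246   i=11: 47
  i=12: 18   i=13: 189
Match at i=13, j=7: k = 13·18 + 7 = 241.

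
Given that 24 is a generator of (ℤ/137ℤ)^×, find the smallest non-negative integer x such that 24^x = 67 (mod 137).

37

Baby-step giant-step with m = ceil(sqrt(136)) = 12.
Baby table (24^j mod 137 for j=0..11):
  0:1  1:24  2:28  3:124  4:99  5:47  6:32  7:83
  8:74  9:132  10:17  11:134
Giant step factor: 24^(-12) ≡ 78 (mod 137).
Scan 67·78^i mod 137 for i = 0, 1, …:
  i=0: 67   i=1: 20   i=2: 53   i=3: 24
Match at i=3, j=1: x = 3·12 + 1 = 37.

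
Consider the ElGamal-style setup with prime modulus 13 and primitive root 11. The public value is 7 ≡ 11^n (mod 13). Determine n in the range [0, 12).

5

Successive powers of 11 modulo 13:
  11^0=1  11^1=11  11^2=4  11^3=5  11^4=3  11^5=7
So 11^5 ≡ 7 (mod 13), giving n = 5.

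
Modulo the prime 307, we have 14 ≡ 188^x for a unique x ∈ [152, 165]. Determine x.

157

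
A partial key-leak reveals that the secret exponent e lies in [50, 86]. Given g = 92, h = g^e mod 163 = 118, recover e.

86

Compute 92^50 mod 163 = 57, then multiply by 92 repeatedly:
  92^50=57  92^51=28  92^52=131  92^53=153  92^54=58
  92^55=120  92^56=119  92^57=27  92^58=39  92^59=2
  92^60=21  92^61=139  92^62=74  92^63=125  92^64=90
  92^65=130  92^66=61  92^67=70  92^68=83  92^69=138
  92^70=145  92^71=137  92^72=53  92^73=149  92^74=16
  92^75=5  92^76=134  92^77=103  92^78=22  92^79=68
  92^80=62  92^81=162  92^82=71  92^83=12  92^84=126
  92^85=19  92^86=118
Found 118 at exponent 86.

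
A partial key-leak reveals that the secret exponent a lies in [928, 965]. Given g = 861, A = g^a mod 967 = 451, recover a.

933

Compute 861^928 mod 967 = 472, then multiply by 861 repeatedly:
  861^928=472  861^929=252  861^930=364  861^931=96  861^932=461
  861^933=451
Found 451 at exponent 933.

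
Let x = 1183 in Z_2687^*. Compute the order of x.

The order of 1183 must divide p − 1 = 2686 = 2 · 17 · 79.
Divisors: 1, 2, 17, 34, 79, 158, 1343, 2686.
Check each in increasing order: 1183^1 ≡ 1183;  1183^2 ≡ 2249;  1183^17 ≡ 1354;  1183^34 ≡ 782;  1183^79 ≡ 443;  1183^158 ≡ 98;  1183^1343 ≡ 1.
Smallest exponent giving 1 is 1343.

1343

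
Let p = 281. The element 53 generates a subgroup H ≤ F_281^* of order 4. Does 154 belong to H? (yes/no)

⟨53⟩ has order 4; its elements mod 281 are {1, 53, 228, 280}.
154 is not in this set.

no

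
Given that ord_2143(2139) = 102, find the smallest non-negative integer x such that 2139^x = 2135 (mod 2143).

27

Successive powers of 2139 modulo 2143:
  2139^0=1  2139^1=2139  2139^2=16  2139^3=2079  2139^4=256  2139^5=1119
  2139^6=1953  2139^7=760  2139^8=1246  2139^9=1445  2139^10=649  2139^11=1690
  2139^12=1812  2139^13=1324  2139^14=1133  2139^15=1897  2139^16=984  2139^17=350
  2139^18=743  2139^19=1314  2139^20=1173  2139^21=1737  2139^22=1624  2139^23=2076
  2139^24=268  2139^25=1071  2139^26=2  2139^27=2135
So 2139^27 ≡ 2135 (mod 2143), giving x = 27.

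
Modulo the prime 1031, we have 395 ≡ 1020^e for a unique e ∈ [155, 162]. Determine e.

161

Compute 1020^155 mod 1031 = 641, then multiply by 1020 repeatedly:
  1020^155=641  1020^156=166  1020^157=236  1020^158=497  1020^159=719
  1020^160=339  1020^161=395
Found 395 at exponent 161.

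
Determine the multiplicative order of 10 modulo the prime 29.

28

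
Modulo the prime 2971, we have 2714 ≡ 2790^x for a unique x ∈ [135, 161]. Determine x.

149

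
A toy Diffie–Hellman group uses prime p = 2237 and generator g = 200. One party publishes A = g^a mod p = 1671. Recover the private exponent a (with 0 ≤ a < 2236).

Baby-step giant-step with m = ceil(sqrt(2236)) = 48.
Baby table (200^j mod 2237 for j=0..47):
  0:1  1:200  2:1971  3:488  4:1409  5:2175  6:1022  7:833
  8:1062  9:2122  10:1607  11:1509  12:2042  13:1266  14:419  15:1031
  16:396  17:905  18:2040  19:866  20:951  21:55  22:2052  23:1029
  24:2233  25:1437  26:1064  27:285  28:1075  29:248  30:386  31:1142
  32:226  33:460  34:283  35:675  36:780  37:1647  38:561  39:350
  40:653  41:854  42:788  43:1010  44:670  45:2017  46:740  47:358
Giant step factor: 200^(-48) ≡ 1538 (mod 2237).
Scan 1671·1538^i mod 2237 for i = 0, 1, …:
  i=0: 1671   i=1: 1922   i=2: 959   i=3: 759
  i=4: 1865   i=5: 536   i=6: 1152   i=7: 72
  i=8: 1123   i=9: 210   i=10: 852   i=11: 1731
  i=12: 248
Match at i=12, j=29: a = 12·48 + 29 = 605.

605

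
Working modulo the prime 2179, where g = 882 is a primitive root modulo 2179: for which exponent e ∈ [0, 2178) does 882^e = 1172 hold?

Baby-step giant-step with m = ceil(sqrt(2178)) = 47.
Baby table (882^j mod 2179 for j=0..46):
  0:1  1:882  2:21  3:1090  4:441  5:1100  6:545  7:1310
  8:550  9:1362  10:655  11:275  12:681  13:1417  14:1227  15:1430
  16:1798  17:1703  18:715  19:899  20:1941  21:1447  22:1539  23:2060
  24:1813  25:1859  26:1030  27:1996  28:2019  29:515  30:998  31:2099
  32:1347  33:499  34:2139  35:1763  36:1339  37:2159  38:1971  39:1759
  40:2169  41:2075  42:1969  43:2174  44:2127  45:2074  46:1087
Giant step factor: 882^(-47) ≡ 419 (mod 2179).
Scan 1172·419^i mod 2179 for i = 0, 1, …:
  i=0: 1172   i=1: 793   i=2: 1059   i=3: 1384
  i=4: 282   i=5: 492   i=6: 1322   i=7: 452
  i=8: 1994   i=9: 929     …   i=34: 50
  i=35: 1339
Match at i=35, j=36: e = 35·47 + 36 = 1681.

1681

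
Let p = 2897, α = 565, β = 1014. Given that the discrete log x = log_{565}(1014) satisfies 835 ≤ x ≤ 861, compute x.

845

Compute 565^835 mod 2897 = 404, then multiply by 565 repeatedly:
  565^835=404  565^836=2294  565^837=1151  565^838=1387  565^839=1465
  565^840=2080  565^841=1915  565^842=1394  565^843=2523  565^844=171
  565^845=1014
Found 1014 at exponent 845.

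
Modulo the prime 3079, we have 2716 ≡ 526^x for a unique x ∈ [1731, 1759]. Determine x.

Compute 526^1731 mod 3079 = 146, then multiply by 526 repeatedly:
  526^1731=146  526^1732=2900  526^1733=1295  526^1734=711  526^1735=1427
  526^1736=2405  526^1737=2640  526^1738=11  526^1739=2707  526^1740=1384
  526^1741=1340  526^1742=2828  526^1743=371  526^1744=1169  526^1745=2173
  526^1746=689  526^1747=2171  526^1748=2716
Found 2716 at exponent 1748.

1748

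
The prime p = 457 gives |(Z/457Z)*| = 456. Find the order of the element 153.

The order of 153 must divide p − 1 = 456 = 2^3 · 3 · 19.
Divisors: 1, 2, 3, 4, 6, 8, 12, 19, 24, 38, 57, 76, 114, 152, 228, 456.
Check each in increasing order: 153^1 ≡ 153;  153^2 ≡ 102;  153^3 ≡ 68;  153^4 ≡ 350;  153^6 ≡ 54;  153^8 ≡ 24;  153^12 ≡ 174;  153^19 ≡ 323;  153^24 ≡ 114;  153^38 ≡ 133;  153^57 ≡ 1.
Smallest exponent giving 1 is 57.

57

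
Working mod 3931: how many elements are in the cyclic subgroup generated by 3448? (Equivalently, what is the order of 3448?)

1310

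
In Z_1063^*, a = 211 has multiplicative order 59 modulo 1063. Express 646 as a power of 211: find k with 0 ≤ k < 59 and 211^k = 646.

Baby-step giant-step with m = ceil(sqrt(59)) = 8.
Baby table (211^j mod 1063 for j=0..7):
  0:1  1:211  2:938  3:200  4:743  5:512  6:669  7:843
Giant step factor: 211^(-8) ≡ 607 (mod 1063).
Scan 646·607^i mod 1063 for i = 0, 1, …:
  i=0: 646   i=1: 938
Match at i=1, j=2: k = 1·8 + 2 = 10.

10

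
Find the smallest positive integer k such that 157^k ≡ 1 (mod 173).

86

The order of 157 must divide p − 1 = 172 = 2^2 · 43.
Divisors: 1, 2, 4, 43, 86, 172.
Check each in increasing order: 157^1 ≡ 157;  157^2 ≡ 83;  157^4 ≡ 142;  157^43 ≡ 172;  157^86 ≡ 1.
Smallest exponent giving 1 is 86.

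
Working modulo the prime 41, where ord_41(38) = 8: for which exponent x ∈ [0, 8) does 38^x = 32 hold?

6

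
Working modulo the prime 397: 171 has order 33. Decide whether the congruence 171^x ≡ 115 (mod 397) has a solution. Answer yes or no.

no

115 ∈ ⟨171⟩ iff 115^33 ≡ 1 (mod 397), since |⟨171⟩| = 33.
115^33 mod 397 = 334.
Since 334 ≠ 1, 115 does not lie in the subgroup.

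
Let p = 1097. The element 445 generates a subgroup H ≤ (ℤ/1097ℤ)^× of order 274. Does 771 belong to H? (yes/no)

yes

771 ∈ ⟨445⟩ iff 771^274 ≡ 1 (mod 1097), since |⟨445⟩| = 274.
771^274 mod 1097 = 1.
Since 1 = 1, 771 lies in the subgroup.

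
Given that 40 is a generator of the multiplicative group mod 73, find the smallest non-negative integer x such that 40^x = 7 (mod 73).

33

Baby-step giant-step with m = ceil(sqrt(72)) = 9.
Baby table (40^j mod 73 for j=0..8):
  0:1  1:40  2:67  3:52  4:36  5:53  6:3  7:47
  8:55
Giant step factor: 40^(-9) ≡ 22 (mod 73).
Scan 7·22^i mod 73 for i = 0, 1, …:
  i=0: 7   i=1: 8   i=2: 30   i=3: 3
Match at i=3, j=6: x = 3·9 + 6 = 33.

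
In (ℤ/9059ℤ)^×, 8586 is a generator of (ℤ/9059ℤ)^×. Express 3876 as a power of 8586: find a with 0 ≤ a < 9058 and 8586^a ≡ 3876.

9048

Baby-step giant-step with m = ceil(sqrt(9058)) = 96.
Baby table (8586^j mod 9059 for j=0..95):
  0:1  1:8586  2:6313  3:3421  4:3428  5:117  6:8072  7:4842
  8:1661  9:2480  10:4630  11:2288  12:4856  13:4098  14:272  15:7229
  16:4985  17:6494  18:8398  19:4647  20:3306  21:3469  22:7901  23:4194
  24:159  25:6324  26:7277  27:399  28:1512  29:485  30:6129  31:8922
  32:1388  33:4783  34:2391  35:1432  36:2089  37:8393  38:7012  39:7977
  40:4482  41:8879  42:3609  43:5094  44:232  45:8031  46:6117  47:5539
  48:7163  49:9026  50:6550  51:28  52:4874  53:4643  54:5198  55:5394
  56:3276  57:8600  58:8750  59:1213  60:6027  61:2814  62:651  63:83
  64:6036  65:7616  66:3114  67:3695  68:652  69:8669  70:3290  71:1978
  72:6542  73:3812  74:8724  75:4452  76:4951  77:4458  78:2113  79:6100
  80:4521  81:8550  82:5223  83:2628  84:7098  85:3535  86:3860  87:4138
  88:8529  89:6097  90:5940  91:7729  92:4019  93:1403  94:6747  95:6496
Giant step factor: 8586^(-96) ≡ 1212 (mod 9059).
Scan 3876·1212^i mod 9059 for i = 0, 1, …:
  i=0: 3876   i=1: 5150   i=2: 149   i=3: 8467
  i=4: 7216   i=5: 3857   i=6: 240   i=7: 992
  i=8: 6516   i=9: 7003     …   i=93: 7198
  i=94: 159
Match at i=94, j=24: a = 94·96 + 24 = 9048.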